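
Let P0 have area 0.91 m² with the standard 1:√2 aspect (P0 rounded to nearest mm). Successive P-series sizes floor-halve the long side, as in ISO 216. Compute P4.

Let P0's short side be w mm. w · w√2 = 0.91 m² = 910,000 mm², so w ≈ 802.2 mm and w√2 ≈ 1134.4 mm → P0 = 802 × 1134 mm.
P1: ⌊1134/2⌋ × 802 = 567 × 802 mm
P2: ⌊802/2⌋ × 567 = 401 × 567 mm
P3: ⌊567/2⌋ × 401 = 283 × 401 mm
P4: ⌊401/2⌋ × 283 = 200 × 283 mm

200 × 283 mm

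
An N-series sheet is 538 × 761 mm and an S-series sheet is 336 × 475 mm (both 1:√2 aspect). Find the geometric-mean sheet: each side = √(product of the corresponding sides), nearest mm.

Short side: √(538 · 336) = √180768 ≈ 425.2 → 425 mm
Long side: √(761 · 475) = √361475 ≈ 601.2 → 601 mm

425 × 601 mm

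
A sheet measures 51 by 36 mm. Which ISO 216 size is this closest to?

A9 (37 × 52 mm)

Aspect ratio 51/36 ≈ 1.417 — close to the ISO √2 ≈ 1.414.
In the A-series (A0 area = 1 m²): A9 = 37 × 52 mm.
Off by 2 mm total — nearest standard size.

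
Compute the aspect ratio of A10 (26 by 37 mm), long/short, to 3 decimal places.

1.423

37 / 26 = 1.423
ISO 216 targets √2 ≈ 1.414; the +0.009 deviation is from mm rounding.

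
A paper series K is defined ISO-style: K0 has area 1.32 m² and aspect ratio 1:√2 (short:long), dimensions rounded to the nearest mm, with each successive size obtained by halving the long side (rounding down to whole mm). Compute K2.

483 × 683 mm

Let K0's short side be w mm. w · w√2 = 1.32 m² = 1,320,000 mm², so w ≈ 966.1 mm and w√2 ≈ 1366.3 mm → K0 = 966 × 1366 mm.
K1: ⌊1366/2⌋ × 966 = 683 × 966 mm
K2: ⌊966/2⌋ × 683 = 483 × 683 mm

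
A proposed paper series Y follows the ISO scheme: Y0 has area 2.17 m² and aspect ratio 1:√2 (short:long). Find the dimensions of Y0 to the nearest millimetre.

1239 × 1752 mm

Let the short side be w mm. Then w · w√2 = 2.17 m² = 2,170,000 mm².
w² = 2,170,000/√2, so w ≈ 1238.7 mm; long side = w√2 ≈ 1751.8 mm.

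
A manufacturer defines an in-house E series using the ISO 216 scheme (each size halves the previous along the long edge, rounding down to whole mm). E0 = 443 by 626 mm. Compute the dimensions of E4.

110 × 156 mm

E1: ⌊626/2⌋ × 443 = 313 × 443 mm
E2: ⌊443/2⌋ × 313 = 221 × 313 mm
E3: ⌊313/2⌋ × 221 = 156 × 221 mm
E4: ⌊221/2⌋ × 156 = 110 × 156 mm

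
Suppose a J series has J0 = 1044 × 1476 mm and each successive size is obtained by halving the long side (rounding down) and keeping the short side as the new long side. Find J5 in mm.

184 × 261 mm

J1: ⌊1476/2⌋ × 1044 = 738 × 1044 mm
J2: ⌊1044/2⌋ × 738 = 522 × 738 mm
J3: ⌊738/2⌋ × 522 = 369 × 522 mm
J4: ⌊522/2⌋ × 369 = 261 × 369 mm
J5: ⌊369/2⌋ × 261 = 184 × 261 mm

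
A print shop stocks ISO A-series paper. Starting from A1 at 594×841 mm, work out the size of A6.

105 × 148 mm

A2: ⌊841/2⌋ × 594 = 420 × 594 mm
A3: ⌊594/2⌋ × 420 = 297 × 420 mm
A4: ⌊420/2⌋ × 297 = 210 × 297 mm
A5: ⌊297/2⌋ × 210 = 148 × 210 mm
A6: ⌊210/2⌋ × 148 = 105 × 148 mm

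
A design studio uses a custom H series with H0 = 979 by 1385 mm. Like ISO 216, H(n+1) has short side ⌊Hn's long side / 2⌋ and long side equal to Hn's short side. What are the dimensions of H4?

H1: ⌊1385/2⌋ × 979 = 692 × 979 mm
H2: ⌊979/2⌋ × 692 = 489 × 692 mm
H3: ⌊692/2⌋ × 489 = 346 × 489 mm
H4: ⌊489/2⌋ × 346 = 244 × 346 mm

244 × 346 mm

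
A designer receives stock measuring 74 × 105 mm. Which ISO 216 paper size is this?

Aspect ratio 105/74 ≈ 1.419 — close to the ISO √2 ≈ 1.414.
In the A-series (A0 area = 1 m²): A7 = 74 × 105 mm.

A7 (74 × 105 mm)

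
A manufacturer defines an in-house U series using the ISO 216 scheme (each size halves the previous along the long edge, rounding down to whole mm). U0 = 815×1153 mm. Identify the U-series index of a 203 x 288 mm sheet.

U0: 815 × 1153 mm
U1: 576 × 815 mm
U2: 407 × 576 mm
U3: 288 × 407 mm
U4: 203 × 288 mm
U5: 144 × 203 mm
→ matches U4.

U4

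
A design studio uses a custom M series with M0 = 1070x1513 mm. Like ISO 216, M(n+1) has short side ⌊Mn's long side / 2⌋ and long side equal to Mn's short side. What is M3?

378 × 535 mm

M1: ⌊1513/2⌋ × 1070 = 756 × 1070 mm
M2: ⌊1070/2⌋ × 756 = 535 × 756 mm
M3: ⌊756/2⌋ × 535 = 378 × 535 mm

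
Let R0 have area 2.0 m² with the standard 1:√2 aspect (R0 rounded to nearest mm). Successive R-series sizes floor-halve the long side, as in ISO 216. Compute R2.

Let R0's short side be w mm. w · w√2 = 2.0 m² = 2,000,000 mm², so w ≈ 1189.2 mm and w√2 ≈ 1681.8 mm → R0 = 1189 × 1682 mm.
R1: ⌊1682/2⌋ × 1189 = 841 × 1189 mm
R2: ⌊1189/2⌋ × 841 = 594 × 841 mm

594 × 841 mm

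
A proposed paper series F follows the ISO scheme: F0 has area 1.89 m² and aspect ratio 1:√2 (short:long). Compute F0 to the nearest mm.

Let the short side be w mm. Then w · w√2 = 1.89 m² = 1,890,000 mm².
w² = 1,890,000/√2, so w ≈ 1156.0 mm; long side = w√2 ≈ 1634.9 mm.

1156 × 1635 mm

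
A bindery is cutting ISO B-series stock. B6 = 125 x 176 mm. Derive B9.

44 × 62 mm

B7: ⌊176/2⌋ × 125 = 88 × 125 mm
B8: ⌊125/2⌋ × 88 = 62 × 88 mm
B9: ⌊88/2⌋ × 62 = 44 × 62 mm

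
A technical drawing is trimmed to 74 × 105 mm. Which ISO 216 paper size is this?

A7 (74 × 105 mm)

Aspect ratio 105/74 ≈ 1.419 — close to the ISO √2 ≈ 1.414.
In the A-series (A0 area = 1 m²): A7 = 74 × 105 mm.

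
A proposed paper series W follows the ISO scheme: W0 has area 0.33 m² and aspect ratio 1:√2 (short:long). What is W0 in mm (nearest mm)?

Let the short side be w mm. Then w · w√2 = 0.33 m² = 330,000 mm².
w² = 330,000/√2, so w ≈ 483.1 mm; long side = w√2 ≈ 683.1 mm.

483 × 683 mm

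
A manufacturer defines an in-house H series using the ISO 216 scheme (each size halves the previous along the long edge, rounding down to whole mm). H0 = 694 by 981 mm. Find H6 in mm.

H1 = 490 × 694 mm (from H0 by 1 halving).
H2: ⌊694/2⌋ × 490 = 347 × 490 mm
H3: ⌊490/2⌋ × 347 = 245 × 347 mm
H4: ⌊347/2⌋ × 245 = 173 × 245 mm
H5: ⌊245/2⌋ × 173 = 122 × 173 mm
H6: ⌊173/2⌋ × 122 = 86 × 122 mm

86 × 122 mm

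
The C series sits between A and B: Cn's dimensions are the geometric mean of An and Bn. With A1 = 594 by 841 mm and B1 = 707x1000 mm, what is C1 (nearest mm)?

Short side: √(594 · 707) = √419958 ≈ 648.0 → 648 mm
Long side: √(841 · 1000) = √841000 ≈ 917.1 → 917 mm

648 × 917 mm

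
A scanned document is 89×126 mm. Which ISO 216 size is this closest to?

Aspect ratio 126/89 ≈ 1.416 — close to the ISO √2 ≈ 1.414.
In the B-series (B0 = 1000 × 1414 mm): B7 = 88 × 125 mm.
Off by 2 mm total — nearest standard size.

B7 (88 × 125 mm)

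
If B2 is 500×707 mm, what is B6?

125 × 176 mm

B3: ⌊707/2⌋ × 500 = 353 × 500 mm
B4: ⌊500/2⌋ × 353 = 250 × 353 mm
B5: ⌊353/2⌋ × 250 = 176 × 250 mm
B6: ⌊250/2⌋ × 176 = 125 × 176 mm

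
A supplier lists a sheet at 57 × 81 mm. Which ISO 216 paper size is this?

Aspect ratio 81/57 ≈ 1.421 — close to the ISO √2 ≈ 1.414.
In the C-series (envelope sizes, between A and B): C8 = 57 × 81 mm.

C8 (57 × 81 mm)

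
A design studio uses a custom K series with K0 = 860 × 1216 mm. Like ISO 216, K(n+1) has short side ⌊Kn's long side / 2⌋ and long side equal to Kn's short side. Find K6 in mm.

107 × 152 mm

K1 = 608 × 860 mm (from K0 by 1 halving).
K2: ⌊860/2⌋ × 608 = 430 × 608 mm
K3: ⌊608/2⌋ × 430 = 304 × 430 mm
K4: ⌊430/2⌋ × 304 = 215 × 304 mm
K5: ⌊304/2⌋ × 215 = 152 × 215 mm
K6: ⌊215/2⌋ × 152 = 107 × 152 mm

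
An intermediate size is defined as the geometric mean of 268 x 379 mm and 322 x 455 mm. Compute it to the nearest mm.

Short side: √(268 · 322) = √86296 ≈ 293.8 → 294 mm
Long side: √(379 · 455) = √172445 ≈ 415.3 → 415 mm

294 × 415 mm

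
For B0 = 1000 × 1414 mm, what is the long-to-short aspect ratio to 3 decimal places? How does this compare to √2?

1.414

1414 / 1000 = 1.414
Matches √2 ≈ 1.414 — the ISO 216 defining ratio.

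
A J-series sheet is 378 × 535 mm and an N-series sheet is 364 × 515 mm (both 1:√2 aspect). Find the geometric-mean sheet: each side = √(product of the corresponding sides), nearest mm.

Short side: √(378 · 364) = √137592 ≈ 370.9 → 371 mm
Long side: √(535 · 515) = √275525 ≈ 524.9 → 525 mm

371 × 525 mm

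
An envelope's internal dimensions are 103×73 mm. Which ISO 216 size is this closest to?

A7 (74 × 105 mm)

Aspect ratio 103/73 ≈ 1.411 — close to the ISO √2 ≈ 1.414.
In the A-series (A0 area = 1 m²): A7 = 74 × 105 mm.
Off by 3 mm total — nearest standard size.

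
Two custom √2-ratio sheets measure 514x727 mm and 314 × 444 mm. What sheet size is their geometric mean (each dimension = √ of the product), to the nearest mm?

Short side: √(514 · 314) = √161396 ≈ 401.7 → 402 mm
Long side: √(727 · 444) = √322788 ≈ 568.1 → 568 mm

402 × 568 mm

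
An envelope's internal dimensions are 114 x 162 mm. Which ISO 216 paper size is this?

C6 (114 × 162 mm)

Aspect ratio 162/114 ≈ 1.421 — close to the ISO √2 ≈ 1.414.
In the C-series (envelope sizes, between A and B): C6 = 114 × 162 mm.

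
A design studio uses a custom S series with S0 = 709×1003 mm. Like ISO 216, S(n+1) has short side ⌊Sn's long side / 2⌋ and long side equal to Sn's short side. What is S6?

88 × 125 mm

S1: ⌊1003/2⌋ × 709 = 501 × 709 mm
S2: ⌊709/2⌋ × 501 = 354 × 501 mm
S3: ⌊501/2⌋ × 354 = 250 × 354 mm
S4: ⌊354/2⌋ × 250 = 177 × 250 mm
S5: ⌊250/2⌋ × 177 = 125 × 177 mm
S6: ⌊177/2⌋ × 125 = 88 × 125 mm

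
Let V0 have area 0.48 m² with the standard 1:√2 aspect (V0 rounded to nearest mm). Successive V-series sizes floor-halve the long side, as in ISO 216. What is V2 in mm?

Let V0's short side be w mm. w · w√2 = 0.48 m² = 480,000 mm², so w ≈ 582.6 mm and w√2 ≈ 823.9 mm → V0 = 583 × 824 mm.
V1: ⌊824/2⌋ × 583 = 412 × 583 mm
V2: ⌊583/2⌋ × 412 = 291 × 412 mm

291 × 412 mm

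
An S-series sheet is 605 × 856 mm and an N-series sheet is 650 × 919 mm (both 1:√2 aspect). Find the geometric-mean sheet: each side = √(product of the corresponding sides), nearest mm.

627 × 887 mm

Short side: √(605 · 650) = √393250 ≈ 627.1 → 627 mm
Long side: √(856 · 919) = √786664 ≈ 886.9 → 887 mm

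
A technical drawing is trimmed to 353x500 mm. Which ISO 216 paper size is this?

B3 (353 × 500 mm)

Aspect ratio 500/353 ≈ 1.416 — close to the ISO √2 ≈ 1.414.
In the B-series (B0 = 1000 × 1414 mm): B3 = 353 × 500 mm.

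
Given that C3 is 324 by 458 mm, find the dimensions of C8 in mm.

C4: ⌊458/2⌋ × 324 = 229 × 324 mm
C5: ⌊324/2⌋ × 229 = 162 × 229 mm
C6: ⌊229/2⌋ × 162 = 114 × 162 mm
C7: ⌊162/2⌋ × 114 = 81 × 114 mm
C8: ⌊114/2⌋ × 81 = 57 × 81 mm

57 × 81 mm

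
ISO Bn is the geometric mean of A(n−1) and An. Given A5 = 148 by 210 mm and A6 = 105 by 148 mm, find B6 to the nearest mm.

Short side: √(148 · 105) = √15540 ≈ 124.7 → 125 mm
Long side: √(210 · 148) = √31080 ≈ 176.3 → 176 mm

125 × 176 mm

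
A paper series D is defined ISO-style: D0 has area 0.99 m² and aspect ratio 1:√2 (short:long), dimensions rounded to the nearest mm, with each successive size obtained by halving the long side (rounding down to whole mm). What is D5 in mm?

Let D0's short side be w mm. w · w√2 = 0.99 m² = 990,000 mm², so w ≈ 836.7 mm and w√2 ≈ 1183.2 mm → D0 = 837 × 1183 mm.
D1: ⌊1183/2⌋ × 837 = 591 × 837 mm
D2: ⌊837/2⌋ × 591 = 418 × 591 mm
D3: ⌊591/2⌋ × 418 = 295 × 418 mm
D4: ⌊418/2⌋ × 295 = 209 × 295 mm
D5: ⌊295/2⌋ × 209 = 147 × 209 mm

147 × 209 mm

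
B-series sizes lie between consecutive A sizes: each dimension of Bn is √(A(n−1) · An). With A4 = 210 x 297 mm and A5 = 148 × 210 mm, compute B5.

Short side: √(210 · 148) = √31080 ≈ 176.3 → 176 mm
Long side: √(297 · 210) = √62370 ≈ 249.7 → 250 mm

176 × 250 mm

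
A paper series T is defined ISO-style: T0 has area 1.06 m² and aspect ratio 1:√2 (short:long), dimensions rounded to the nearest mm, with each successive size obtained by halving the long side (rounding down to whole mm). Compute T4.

Let T0's short side be w mm. w · w√2 = 1.06 m² = 1,060,000 mm², so w ≈ 865.8 mm and w√2 ≈ 1224.4 mm → T0 = 866 × 1224 mm.
T1: ⌊1224/2⌋ × 866 = 612 × 866 mm
T2: ⌊866/2⌋ × 612 = 433 × 612 mm
T3: ⌊612/2⌋ × 433 = 306 × 433 mm
T4: ⌊433/2⌋ × 306 = 216 × 306 mm

216 × 306 mm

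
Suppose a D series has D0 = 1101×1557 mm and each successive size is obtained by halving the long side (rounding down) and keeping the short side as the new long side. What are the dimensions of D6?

D1: ⌊1557/2⌋ × 1101 = 778 × 1101 mm
D2: ⌊1101/2⌋ × 778 = 550 × 778 mm
D3: ⌊778/2⌋ × 550 = 389 × 550 mm
D4: ⌊550/2⌋ × 389 = 275 × 389 mm
D5: ⌊389/2⌋ × 275 = 194 × 275 mm
D6: ⌊275/2⌋ × 194 = 137 × 194 mm

137 × 194 mm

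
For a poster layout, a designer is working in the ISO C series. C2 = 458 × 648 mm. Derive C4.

C3: ⌊648/2⌋ × 458 = 324 × 458 mm
C4: ⌊458/2⌋ × 324 = 229 × 324 mm

229 × 324 mm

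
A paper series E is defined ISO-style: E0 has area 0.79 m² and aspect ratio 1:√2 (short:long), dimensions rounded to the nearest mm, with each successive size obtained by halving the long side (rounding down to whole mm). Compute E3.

Let E0's short side be w mm. w · w√2 = 0.79 m² = 790,000 mm², so w ≈ 747.4 mm and w√2 ≈ 1057.0 mm → E0 = 747 × 1057 mm.
E1: ⌊1057/2⌋ × 747 = 528 × 747 mm
E2: ⌊747/2⌋ × 528 = 373 × 528 mm
E3: ⌊528/2⌋ × 373 = 264 × 373 mm

264 × 373 mm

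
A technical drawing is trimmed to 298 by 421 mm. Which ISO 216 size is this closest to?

A3 (297 × 420 mm)

Aspect ratio 421/298 ≈ 1.413 — close to the ISO √2 ≈ 1.414.
In the A-series (A0 area = 1 m²): A3 = 297 × 420 mm.
Off by 2 mm total — nearest standard size.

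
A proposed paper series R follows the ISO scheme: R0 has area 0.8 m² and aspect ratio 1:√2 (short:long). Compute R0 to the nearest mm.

752 × 1064 mm

Let the short side be w mm. Then w · w√2 = 0.8 m² = 800,000 mm².
w² = 800,000/√2, so w ≈ 752.1 mm; long side = w√2 ≈ 1063.7 mm.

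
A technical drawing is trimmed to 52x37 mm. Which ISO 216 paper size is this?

Aspect ratio 52/37 ≈ 1.405 — close to the ISO √2 ≈ 1.414.
In the A-series (A0 area = 1 m²): A9 = 37 × 52 mm.

A9 (37 × 52 mm)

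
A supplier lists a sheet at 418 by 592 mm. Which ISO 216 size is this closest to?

A2 (420 × 594 mm)

Aspect ratio 592/418 ≈ 1.416 — close to the ISO √2 ≈ 1.414.
In the A-series (A0 area = 1 m²): A2 = 420 × 594 mm.
Off by 4 mm total — nearest standard size.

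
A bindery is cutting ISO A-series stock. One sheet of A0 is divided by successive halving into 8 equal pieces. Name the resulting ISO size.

8 = 2^3, so 3 halving steps.
A0 → A1 → … → A3 after 3 steps.

A3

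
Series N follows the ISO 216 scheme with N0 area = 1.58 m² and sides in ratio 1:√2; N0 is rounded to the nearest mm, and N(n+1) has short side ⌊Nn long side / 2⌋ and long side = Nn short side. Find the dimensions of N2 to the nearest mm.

528 × 747 mm

Let N0's short side be w mm. w · w√2 = 1.58 m² = 1,580,000 mm², so w ≈ 1057.0 mm and w√2 ≈ 1494.8 mm → N0 = 1057 × 1495 mm.
N1: ⌊1495/2⌋ × 1057 = 747 × 1057 mm
N2: ⌊1057/2⌋ × 747 = 528 × 747 mm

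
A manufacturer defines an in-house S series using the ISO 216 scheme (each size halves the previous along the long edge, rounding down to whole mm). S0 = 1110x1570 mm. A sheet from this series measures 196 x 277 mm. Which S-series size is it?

S5

S0: 1110 × 1570 mm
S1: 785 × 1110 mm
S2: 555 × 785 mm
S3: 392 × 555 mm
S4: 277 × 392 mm
S5: 196 × 277 mm
S6: 138 × 196 mm
→ matches S5.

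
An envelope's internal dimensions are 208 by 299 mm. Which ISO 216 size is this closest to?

Aspect ratio 299/208 ≈ 1.438 (ISO target is √2 ≈ 1.414).
In the A-series (A0 area = 1 m²): A4 = 210 × 297 mm.
Off by 4 mm total — nearest standard size.

A4 (210 × 297 mm)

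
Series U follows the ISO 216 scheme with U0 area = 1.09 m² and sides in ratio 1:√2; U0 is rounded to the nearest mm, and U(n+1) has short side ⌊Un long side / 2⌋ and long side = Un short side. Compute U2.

439 × 621 mm

Let U0's short side be w mm. w · w√2 = 1.09 m² = 1,090,000 mm², so w ≈ 877.9 mm and w√2 ≈ 1241.6 mm → U0 = 878 × 1242 mm.
U1: ⌊1242/2⌋ × 878 = 621 × 878 mm
U2: ⌊878/2⌋ × 621 = 439 × 621 mm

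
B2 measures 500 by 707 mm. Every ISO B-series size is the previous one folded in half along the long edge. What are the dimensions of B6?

B3: ⌊707/2⌋ × 500 = 353 × 500 mm
B4: ⌊500/2⌋ × 353 = 250 × 353 mm
B5: ⌊353/2⌋ × 250 = 176 × 250 mm
B6: ⌊250/2⌋ × 176 = 125 × 176 mm

125 × 176 mm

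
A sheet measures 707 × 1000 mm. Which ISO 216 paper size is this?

B1 (707 × 1000 mm)

Aspect ratio 1000/707 ≈ 1.414 — close to the ISO √2 ≈ 1.414.
In the B-series (B0 = 1000 × 1414 mm): B1 = 707 × 1000 mm.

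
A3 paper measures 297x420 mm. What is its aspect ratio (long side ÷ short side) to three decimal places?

1.414

420 / 297 = 1.414
Matches √2 ≈ 1.414 — the ISO 216 defining ratio.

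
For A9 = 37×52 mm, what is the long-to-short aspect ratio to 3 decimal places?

52 / 37 = 1.405
ISO 216 targets √2 ≈ 1.414; the -0.009 deviation is from mm rounding.

1.405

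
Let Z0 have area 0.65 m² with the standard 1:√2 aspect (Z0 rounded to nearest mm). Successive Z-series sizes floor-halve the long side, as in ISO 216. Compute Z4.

169 × 239 mm

Let Z0's short side be w mm. w · w√2 = 0.65 m² = 650,000 mm², so w ≈ 678.0 mm and w√2 ≈ 958.8 mm → Z0 = 678 × 959 mm.
Z1: ⌊959/2⌋ × 678 = 479 × 678 mm
Z2: ⌊678/2⌋ × 479 = 339 × 479 mm
Z3: ⌊479/2⌋ × 339 = 239 × 339 mm
Z4: ⌊339/2⌋ × 239 = 169 × 239 mm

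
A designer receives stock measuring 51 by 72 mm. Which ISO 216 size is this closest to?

Aspect ratio 72/51 ≈ 1.412 — close to the ISO √2 ≈ 1.414.
In the A-series (A0 area = 1 m²): A8 = 52 × 74 mm.
Off by 3 mm total — nearest standard size.

A8 (52 × 74 mm)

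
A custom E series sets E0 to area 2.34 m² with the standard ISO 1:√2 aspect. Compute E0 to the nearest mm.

1286 × 1819 mm

Let the short side be w mm. Then w · w√2 = 2.34 m² = 2,340,000 mm².
w² = 2,340,000/√2, so w ≈ 1286.3 mm; long side = w√2 ≈ 1819.1 mm.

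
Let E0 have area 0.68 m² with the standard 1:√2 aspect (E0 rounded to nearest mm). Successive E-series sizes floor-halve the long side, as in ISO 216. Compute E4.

Let E0's short side be w mm. w · w√2 = 0.68 m² = 680,000 mm², so w ≈ 693.4 mm and w√2 ≈ 980.6 mm → E0 = 693 × 981 mm.
E1: ⌊981/2⌋ × 693 = 490 × 693 mm
E2: ⌊693/2⌋ × 490 = 346 × 490 mm
E3: ⌊490/2⌋ × 346 = 245 × 346 mm
E4: ⌊346/2⌋ × 245 = 173 × 245 mm

173 × 245 mm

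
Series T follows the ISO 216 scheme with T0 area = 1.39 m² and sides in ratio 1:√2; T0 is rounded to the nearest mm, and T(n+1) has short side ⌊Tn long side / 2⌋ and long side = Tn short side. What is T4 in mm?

247 × 350 mm

Let T0's short side be w mm. w · w√2 = 1.39 m² = 1,390,000 mm², so w ≈ 991.4 mm and w√2 ≈ 1402.1 mm → T0 = 991 × 1402 mm.
T1: ⌊1402/2⌋ × 991 = 701 × 991 mm
T2: ⌊991/2⌋ × 701 = 495 × 701 mm
T3: ⌊701/2⌋ × 495 = 350 × 495 mm
T4: ⌊495/2⌋ × 350 = 247 × 350 mm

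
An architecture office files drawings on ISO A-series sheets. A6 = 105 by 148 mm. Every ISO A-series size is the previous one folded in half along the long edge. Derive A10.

A7: ⌊148/2⌋ × 105 = 74 × 105 mm
A8: ⌊105/2⌋ × 74 = 52 × 74 mm
A9: ⌊74/2⌋ × 52 = 37 × 52 mm
A10: ⌊52/2⌋ × 37 = 26 × 37 mm

26 × 37 mm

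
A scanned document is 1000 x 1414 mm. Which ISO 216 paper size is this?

B0 (1000 × 1414 mm)

Aspect ratio 1414/1000 ≈ 1.414 — close to the ISO √2 ≈ 1.414.
In the B-series (B0 = 1000 × 1414 mm): B0 = 1000 × 1414 mm.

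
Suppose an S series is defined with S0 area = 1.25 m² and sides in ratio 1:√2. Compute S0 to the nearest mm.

Let the short side be w mm. Then w · w√2 = 1.25 m² = 1,250,000 mm².
w² = 1,250,000/√2, so w ≈ 940.2 mm; long side = w√2 ≈ 1329.6 mm.

940 × 1330 mm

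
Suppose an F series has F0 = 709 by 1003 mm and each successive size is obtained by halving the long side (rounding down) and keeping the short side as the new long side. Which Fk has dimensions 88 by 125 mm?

F6

F0: 709 × 1003 mm
F1: 501 × 709 mm
F2: 354 × 501 mm
F3: 250 × 354 mm
F4: 177 × 250 mm
F5: 125 × 177 mm
F6: 88 × 125 mm
F7: 62 × 88 mm
→ matches F6.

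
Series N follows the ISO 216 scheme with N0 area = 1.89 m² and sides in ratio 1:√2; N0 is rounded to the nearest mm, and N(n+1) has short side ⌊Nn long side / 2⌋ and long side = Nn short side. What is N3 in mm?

408 × 578 mm

Let N0's short side be w mm. w · w√2 = 1.89 m² = 1,890,000 mm², so w ≈ 1156.0 mm and w√2 ≈ 1634.9 mm → N0 = 1156 × 1635 mm.
N1: ⌊1635/2⌋ × 1156 = 817 × 1156 mm
N2: ⌊1156/2⌋ × 817 = 578 × 817 mm
N3: ⌊817/2⌋ × 578 = 408 × 578 mm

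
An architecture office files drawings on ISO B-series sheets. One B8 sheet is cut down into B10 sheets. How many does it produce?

4

Each ISO step halves the sheet: 1 × B8 → 2 × B9 → 4 × B10
From B8 to B10 is 2 halving steps: 2^2 = 4.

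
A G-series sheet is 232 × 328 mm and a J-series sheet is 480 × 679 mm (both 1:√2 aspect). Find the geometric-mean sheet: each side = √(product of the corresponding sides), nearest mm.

Short side: √(232 · 480) = √111360 ≈ 333.7 → 334 mm
Long side: √(328 · 679) = √222712 ≈ 471.9 → 472 mm

334 × 472 mm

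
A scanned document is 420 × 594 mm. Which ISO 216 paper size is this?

Aspect ratio 594/420 ≈ 1.414 — close to the ISO √2 ≈ 1.414.
In the A-series (A0 area = 1 m²): A2 = 420 × 594 mm.

A2 (420 × 594 mm)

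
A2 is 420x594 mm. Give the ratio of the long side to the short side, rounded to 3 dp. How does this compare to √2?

1.414

594 / 420 = 1.414
Matches √2 ≈ 1.414 — the ISO 216 defining ratio.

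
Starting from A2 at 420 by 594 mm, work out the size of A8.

A3: ⌊594/2⌋ × 420 = 297 × 420 mm
A4: ⌊420/2⌋ × 297 = 210 × 297 mm
A5: ⌊297/2⌋ × 210 = 148 × 210 mm
A6: ⌊210/2⌋ × 148 = 105 × 148 mm
A7: ⌊148/2⌋ × 105 = 74 × 105 mm
A8: ⌊105/2⌋ × 74 = 52 × 74 mm

52 × 74 mm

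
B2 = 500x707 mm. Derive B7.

88 × 125 mm

B3: ⌊707/2⌋ × 500 = 353 × 500 mm
B4: ⌊500/2⌋ × 353 = 250 × 353 mm
B5: ⌊353/2⌋ × 250 = 176 × 250 mm
B6: ⌊250/2⌋ × 176 = 125 × 176 mm
B7: ⌊176/2⌋ × 125 = 88 × 125 mm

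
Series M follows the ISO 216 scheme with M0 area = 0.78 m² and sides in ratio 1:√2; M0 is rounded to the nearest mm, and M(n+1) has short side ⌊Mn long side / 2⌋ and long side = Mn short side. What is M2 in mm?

Let M0's short side be w mm. w · w√2 = 0.78 m² = 780,000 mm², so w ≈ 742.7 mm and w√2 ≈ 1050.3 mm → M0 = 743 × 1050 mm.
M1: ⌊1050/2⌋ × 743 = 525 × 743 mm
M2: ⌊743/2⌋ × 525 = 371 × 525 mm

371 × 525 mm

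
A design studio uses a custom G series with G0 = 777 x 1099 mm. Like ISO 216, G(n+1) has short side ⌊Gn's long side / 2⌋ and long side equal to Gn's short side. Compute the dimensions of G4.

G1: ⌊1099/2⌋ × 777 = 549 × 777 mm
G2: ⌊777/2⌋ × 549 = 388 × 549 mm
G3: ⌊549/2⌋ × 388 = 274 × 388 mm
G4: ⌊388/2⌋ × 274 = 194 × 274 mm

194 × 274 mm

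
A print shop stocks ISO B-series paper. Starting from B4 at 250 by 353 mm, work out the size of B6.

125 × 176 mm

B5: ⌊353/2⌋ × 250 = 176 × 250 mm
B6: ⌊250/2⌋ × 176 = 125 × 176 mm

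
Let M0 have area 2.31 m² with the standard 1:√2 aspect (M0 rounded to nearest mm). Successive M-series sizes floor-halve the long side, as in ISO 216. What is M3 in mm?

451 × 639 mm

Let M0's short side be w mm. w · w√2 = 2.31 m² = 2,310,000 mm², so w ≈ 1278.1 mm and w√2 ≈ 1807.4 mm → M0 = 1278 × 1807 mm.
M1: ⌊1807/2⌋ × 1278 = 903 × 1278 mm
M2: ⌊1278/2⌋ × 903 = 639 × 903 mm
M3: ⌊903/2⌋ × 639 = 451 × 639 mm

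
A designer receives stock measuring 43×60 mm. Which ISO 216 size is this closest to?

Aspect ratio 60/43 ≈ 1.395 (ISO target is √2 ≈ 1.414).
In the B-series (B0 = 1000 × 1414 mm): B9 = 44 × 62 mm.
Off by 3 mm total — nearest standard size.

B9 (44 × 62 mm)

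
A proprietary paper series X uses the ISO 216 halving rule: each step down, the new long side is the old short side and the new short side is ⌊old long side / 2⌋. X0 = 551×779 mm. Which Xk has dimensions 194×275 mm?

X3

X0: 551 × 779 mm
X1: 389 × 551 mm
X2: 275 × 389 mm
X3: 194 × 275 mm
X4: 137 × 194 mm
→ matches X3.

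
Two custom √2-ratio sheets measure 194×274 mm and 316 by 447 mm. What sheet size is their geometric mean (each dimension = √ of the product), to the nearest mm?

Short side: √(194 · 316) = √61304 ≈ 247.6 → 248 mm
Long side: √(274 · 447) = √122478 ≈ 350.0 → 350 mm

248 × 350 mm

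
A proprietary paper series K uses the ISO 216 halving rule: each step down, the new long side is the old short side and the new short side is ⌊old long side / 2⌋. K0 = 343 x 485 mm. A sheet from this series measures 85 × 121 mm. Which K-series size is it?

K0: 343 × 485 mm
K1: 242 × 343 mm
K2: 171 × 242 mm
K3: 121 × 171 mm
K4: 85 × 121 mm
K5: 60 × 85 mm
→ matches K4.

K4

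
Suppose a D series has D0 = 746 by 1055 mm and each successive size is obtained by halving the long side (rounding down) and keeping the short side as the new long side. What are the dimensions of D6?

D1: ⌊1055/2⌋ × 746 = 527 × 746 mm
D2: ⌊746/2⌋ × 527 = 373 × 527 mm
D3: ⌊527/2⌋ × 373 = 263 × 373 mm
D4: ⌊373/2⌋ × 263 = 186 × 263 mm
D5: ⌊263/2⌋ × 186 = 131 × 186 mm
D6: ⌊186/2⌋ × 131 = 93 × 131 mm

93 × 131 mm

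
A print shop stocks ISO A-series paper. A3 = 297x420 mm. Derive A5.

A4: ⌊420/2⌋ × 297 = 210 × 297 mm
A5: ⌊297/2⌋ × 210 = 148 × 210 mm

148 × 210 mm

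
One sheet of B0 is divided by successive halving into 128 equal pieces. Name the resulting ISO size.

128 = 2^7, so 7 halving steps.
B0 → B1 → … → B7 after 7 steps.

B7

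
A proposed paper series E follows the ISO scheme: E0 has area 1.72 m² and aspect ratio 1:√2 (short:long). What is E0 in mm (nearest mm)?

1103 × 1560 mm

Let the short side be w mm. Then w · w√2 = 1.72 m² = 1,720,000 mm².
w² = 1,720,000/√2, so w ≈ 1102.8 mm; long side = w√2 ≈ 1559.6 mm.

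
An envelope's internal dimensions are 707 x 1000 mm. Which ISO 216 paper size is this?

Aspect ratio 1000/707 ≈ 1.414 — close to the ISO √2 ≈ 1.414.
In the B-series (B0 = 1000 × 1414 mm): B1 = 707 × 1000 mm.

B1 (707 × 1000 mm)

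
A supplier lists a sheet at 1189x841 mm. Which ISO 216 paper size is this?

A0 (841 × 1189 mm)

Aspect ratio 1189/841 ≈ 1.414 — close to the ISO √2 ≈ 1.414.
In the A-series (A0 area = 1 m²): A0 = 841 × 1189 mm.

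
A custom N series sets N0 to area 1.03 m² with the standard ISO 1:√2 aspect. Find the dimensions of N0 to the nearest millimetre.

853 × 1207 mm

Let the short side be w mm. Then w · w√2 = 1.03 m² = 1,030,000 mm².
w² = 1,030,000/√2, so w ≈ 853.4 mm; long side = w√2 ≈ 1206.9 mm.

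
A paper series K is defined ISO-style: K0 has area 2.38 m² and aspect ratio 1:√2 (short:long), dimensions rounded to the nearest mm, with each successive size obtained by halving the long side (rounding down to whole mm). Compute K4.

Let K0's short side be w mm. w · w√2 = 2.38 m² = 2,380,000 mm², so w ≈ 1297.3 mm and w√2 ≈ 1834.6 mm → K0 = 1297 × 1835 mm.
K1: ⌊1835/2⌋ × 1297 = 917 × 1297 mm
K2: ⌊1297/2⌋ × 917 = 648 × 917 mm
K3: ⌊917/2⌋ × 648 = 458 × 648 mm
K4: ⌊648/2⌋ × 458 = 324 × 458 mm

324 × 458 mm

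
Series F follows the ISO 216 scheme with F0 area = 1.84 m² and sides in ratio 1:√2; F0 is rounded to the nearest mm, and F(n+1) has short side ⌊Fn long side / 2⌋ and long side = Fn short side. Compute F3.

403 × 570 mm

Let F0's short side be w mm. w · w√2 = 1.84 m² = 1,840,000 mm², so w ≈ 1140.6 mm and w√2 ≈ 1613.1 mm → F0 = 1141 × 1613 mm.
F1: ⌊1613/2⌋ × 1141 = 806 × 1141 mm
F2: ⌊1141/2⌋ × 806 = 570 × 806 mm
F3: ⌊806/2⌋ × 570 = 403 × 570 mm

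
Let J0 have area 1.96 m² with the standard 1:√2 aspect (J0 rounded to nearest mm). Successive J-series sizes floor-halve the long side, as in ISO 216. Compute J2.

588 × 832 mm

Let J0's short side be w mm. w · w√2 = 1.96 m² = 1,960,000 mm², so w ≈ 1177.3 mm and w√2 ≈ 1664.9 mm → J0 = 1177 × 1665 mm.
J1: ⌊1665/2⌋ × 1177 = 832 × 1177 mm
J2: ⌊1177/2⌋ × 832 = 588 × 832 mm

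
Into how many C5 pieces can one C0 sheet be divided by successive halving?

32

Each ISO step halves the sheet: 1 × C0 → 2 × C1 → 4 × C2 → 8 × C3 → …
From C0 to C5 is 5 halving steps: 2^5 = 32.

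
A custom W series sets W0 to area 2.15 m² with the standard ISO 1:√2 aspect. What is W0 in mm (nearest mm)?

1233 × 1744 mm

Let the short side be w mm. Then w · w√2 = 2.15 m² = 2,150,000 mm².
w² = 2,150,000/√2, so w ≈ 1233.0 mm; long side = w√2 ≈ 1743.7 mm.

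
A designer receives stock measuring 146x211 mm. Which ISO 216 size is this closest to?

A5 (148 × 210 mm)

Aspect ratio 211/146 ≈ 1.445 (ISO target is √2 ≈ 1.414).
In the A-series (A0 area = 1 m²): A5 = 148 × 210 mm.
Off by 3 mm total — nearest standard size.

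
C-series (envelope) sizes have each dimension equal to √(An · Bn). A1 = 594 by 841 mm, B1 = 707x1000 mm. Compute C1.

648 × 917 mm

Short side: √(594 · 707) = √419958 ≈ 648.0 → 648 mm
Long side: √(841 · 1000) = √841000 ≈ 917.1 → 917 mm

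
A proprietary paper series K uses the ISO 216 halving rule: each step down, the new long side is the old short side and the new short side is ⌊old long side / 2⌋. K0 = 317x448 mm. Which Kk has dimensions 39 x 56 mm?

K0: 317 × 448 mm
K1: 224 × 317 mm
K2: 158 × 224 mm
K3: 112 × 158 mm
K4: 79 × 112 mm
K5: 56 × 79 mm
K6: 39 × 56 mm
K7: 28 × 39 mm
→ matches K6.

K6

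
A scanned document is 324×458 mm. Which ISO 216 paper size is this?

Aspect ratio 458/324 ≈ 1.414 — close to the ISO √2 ≈ 1.414.
In the C-series (envelope sizes, between A and B): C3 = 324 × 458 mm.

C3 (324 × 458 mm)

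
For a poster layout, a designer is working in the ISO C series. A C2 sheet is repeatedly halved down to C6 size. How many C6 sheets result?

Each ISO step halves the sheet: 1 × C2 → 2 × C3 → 4 × C4 → 8 × C5 → …
From C2 to C6 is 4 halving steps: 2^4 = 16.

16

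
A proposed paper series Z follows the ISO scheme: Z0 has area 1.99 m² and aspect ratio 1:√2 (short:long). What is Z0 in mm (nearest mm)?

Let the short side be w mm. Then w · w√2 = 1.99 m² = 1,990,000 mm².
w² = 1,990,000/√2, so w ≈ 1186.2 mm; long side = w√2 ≈ 1677.6 mm.

1186 × 1678 mm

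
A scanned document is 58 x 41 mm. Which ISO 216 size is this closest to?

C9 (40 × 57 mm)

Aspect ratio 58/41 ≈ 1.415 — close to the ISO √2 ≈ 1.414.
In the C-series (envelope sizes, between A and B): C9 = 40 × 57 mm.
Off by 2 mm total — nearest standard size.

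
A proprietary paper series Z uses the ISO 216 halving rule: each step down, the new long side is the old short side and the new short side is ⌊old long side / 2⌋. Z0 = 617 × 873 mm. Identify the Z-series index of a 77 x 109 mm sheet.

Z6

Z0: 617 × 873 mm
Z1: 436 × 617 mm
Z2: 308 × 436 mm
Z3: 218 × 308 mm
Z4: 154 × 218 mm
Z5: 109 × 154 mm
Z6: 77 × 109 mm
Z7: 54 × 77 mm
→ matches Z6.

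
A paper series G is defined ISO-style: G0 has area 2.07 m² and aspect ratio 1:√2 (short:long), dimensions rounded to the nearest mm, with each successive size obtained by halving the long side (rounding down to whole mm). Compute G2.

Let G0's short side be w mm. w · w√2 = 2.07 m² = 2,070,000 mm², so w ≈ 1209.8 mm and w√2 ≈ 1711.0 mm → G0 = 1210 × 1711 mm.
G1: ⌊1711/2⌋ × 1210 = 855 × 1210 mm
G2: ⌊1210/2⌋ × 855 = 605 × 855 mm

605 × 855 mm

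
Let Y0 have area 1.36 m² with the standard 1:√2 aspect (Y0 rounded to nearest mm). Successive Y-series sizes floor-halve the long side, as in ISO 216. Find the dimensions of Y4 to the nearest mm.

245 × 346 mm

Let Y0's short side be w mm. w · w√2 = 1.36 m² = 1,360,000 mm², so w ≈ 980.6 mm and w√2 ≈ 1386.8 mm → Y0 = 981 × 1387 mm.
Y1: ⌊1387/2⌋ × 981 = 693 × 981 mm
Y2: ⌊981/2⌋ × 693 = 490 × 693 mm
Y3: ⌊693/2⌋ × 490 = 346 × 490 mm
Y4: ⌊490/2⌋ × 346 = 245 × 346 mm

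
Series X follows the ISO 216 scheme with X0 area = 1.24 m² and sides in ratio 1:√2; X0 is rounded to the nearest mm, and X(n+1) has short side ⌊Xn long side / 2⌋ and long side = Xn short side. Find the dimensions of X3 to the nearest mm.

331 × 468 mm

Let X0's short side be w mm. w · w√2 = 1.24 m² = 1,240,000 mm², so w ≈ 936.4 mm and w√2 ≈ 1324.2 mm → X0 = 936 × 1324 mm.
X1: ⌊1324/2⌋ × 936 = 662 × 936 mm
X2: ⌊936/2⌋ × 662 = 468 × 662 mm
X3: ⌊662/2⌋ × 468 = 331 × 468 mm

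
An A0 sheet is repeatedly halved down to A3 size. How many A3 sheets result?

8

A0 = 841 × 1189 mm; A3 = 297 × 420 mm.
Each halving step doubles the count; 3 steps from A0 to A3.
2^3 = 8.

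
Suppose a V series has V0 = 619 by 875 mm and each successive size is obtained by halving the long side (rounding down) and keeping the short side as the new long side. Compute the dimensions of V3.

218 × 309 mm

V1: ⌊875/2⌋ × 619 = 437 × 619 mm
V2: ⌊619/2⌋ × 437 = 309 × 437 mm
V3: ⌊437/2⌋ × 309 = 218 × 309 mm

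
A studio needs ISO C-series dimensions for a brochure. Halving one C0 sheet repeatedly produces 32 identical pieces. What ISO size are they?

C5

32 = 2^5, so 5 halving steps.
C0 → C1 → … → C5 after 5 steps.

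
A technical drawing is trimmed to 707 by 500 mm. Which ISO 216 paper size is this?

B2 (500 × 707 mm)

Aspect ratio 707/500 ≈ 1.414 — close to the ISO √2 ≈ 1.414.
In the B-series (B0 = 1000 × 1414 mm): B2 = 500 × 707 mm.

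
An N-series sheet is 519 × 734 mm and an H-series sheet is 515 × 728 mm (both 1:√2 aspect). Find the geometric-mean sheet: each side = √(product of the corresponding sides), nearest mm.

Short side: √(519 · 515) = √267285 ≈ 517.0 → 517 mm
Long side: √(734 · 728) = √534352 ≈ 731.0 → 731 mm

517 × 731 mm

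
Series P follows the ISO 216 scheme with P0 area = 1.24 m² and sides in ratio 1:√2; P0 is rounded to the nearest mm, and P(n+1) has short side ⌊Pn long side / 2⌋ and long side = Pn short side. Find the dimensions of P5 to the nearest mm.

165 × 234 mm

Let P0's short side be w mm. w · w√2 = 1.24 m² = 1,240,000 mm², so w ≈ 936.4 mm and w√2 ≈ 1324.2 mm → P0 = 936 × 1324 mm.
P1: ⌊1324/2⌋ × 936 = 662 × 936 mm
P2: ⌊936/2⌋ × 662 = 468 × 662 mm
P3: ⌊662/2⌋ × 468 = 331 × 468 mm
P4: ⌊468/2⌋ × 331 = 234 × 331 mm
P5: ⌊331/2⌋ × 234 = 165 × 234 mm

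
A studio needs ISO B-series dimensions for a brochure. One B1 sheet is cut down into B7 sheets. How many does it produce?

64

Each ISO step halves the sheet: 1 × B1 → 2 × B2 → 4 × B3 → 8 × B4 → …
From B1 to B7 is 6 halving steps: 2^6 = 64.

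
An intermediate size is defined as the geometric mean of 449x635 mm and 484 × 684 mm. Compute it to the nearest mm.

466 × 659 mm

Short side: √(449 · 484) = √217316 ≈ 466.2 → 466 mm
Long side: √(635 · 684) = √434340 ≈ 659.0 → 659 mm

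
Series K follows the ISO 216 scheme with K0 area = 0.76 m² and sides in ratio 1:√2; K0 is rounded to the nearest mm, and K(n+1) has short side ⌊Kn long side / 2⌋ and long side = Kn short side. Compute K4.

183 × 259 mm

Let K0's short side be w mm. w · w√2 = 0.76 m² = 760,000 mm², so w ≈ 733.1 mm and w√2 ≈ 1036.7 mm → K0 = 733 × 1037 mm.
K1: ⌊1037/2⌋ × 733 = 518 × 733 mm
K2: ⌊733/2⌋ × 518 = 366 × 518 mm
K3: ⌊518/2⌋ × 366 = 259 × 366 mm
K4: ⌊366/2⌋ × 259 = 183 × 259 mm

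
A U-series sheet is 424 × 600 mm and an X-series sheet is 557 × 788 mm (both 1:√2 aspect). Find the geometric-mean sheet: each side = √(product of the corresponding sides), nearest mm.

Short side: √(424 · 557) = √236168 ≈ 486.0 → 486 mm
Long side: √(600 · 788) = √472800 ≈ 687.6 → 688 mm

486 × 688 mm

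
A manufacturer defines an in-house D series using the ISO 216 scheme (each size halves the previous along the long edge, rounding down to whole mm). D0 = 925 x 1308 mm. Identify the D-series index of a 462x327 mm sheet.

D0: 925 × 1308 mm
D1: 654 × 925 mm
D2: 462 × 654 mm
D3: 327 × 462 mm
D4: 231 × 327 mm
→ matches D3.

D3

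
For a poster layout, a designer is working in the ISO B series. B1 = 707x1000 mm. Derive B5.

176 × 250 mm

B2: ⌊1000/2⌋ × 707 = 500 × 707 mm
B3: ⌊707/2⌋ × 500 = 353 × 500 mm
B4: ⌊500/2⌋ × 353 = 250 × 353 mm
B5: ⌊353/2⌋ × 250 = 176 × 250 mm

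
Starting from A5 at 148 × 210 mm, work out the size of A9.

37 × 52 mm

A6: ⌊210/2⌋ × 148 = 105 × 148 mm
A7: ⌊148/2⌋ × 105 = 74 × 105 mm
A8: ⌊105/2⌋ × 74 = 52 × 74 mm
A9: ⌊74/2⌋ × 52 = 37 × 52 mm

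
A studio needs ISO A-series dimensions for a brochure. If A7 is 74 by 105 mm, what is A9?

A8: ⌊105/2⌋ × 74 = 52 × 74 mm
A9: ⌊74/2⌋ × 52 = 37 × 52 mm

37 × 52 mm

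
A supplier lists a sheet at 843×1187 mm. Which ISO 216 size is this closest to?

A0 (841 × 1189 mm)

Aspect ratio 1187/843 ≈ 1.408 — close to the ISO √2 ≈ 1.414.
In the A-series (A0 area = 1 m²): A0 = 841 × 1189 mm.
Off by 4 mm total — nearest standard size.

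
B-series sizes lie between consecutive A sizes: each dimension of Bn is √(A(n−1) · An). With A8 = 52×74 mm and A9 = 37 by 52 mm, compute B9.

44 × 62 mm

Short side: √(52 · 37) = √1924 ≈ 43.9 → 44 mm
Long side: √(74 · 52) = √3848 ≈ 62.0 → 62 mm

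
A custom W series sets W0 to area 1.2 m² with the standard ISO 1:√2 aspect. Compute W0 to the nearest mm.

Let the short side be w mm. Then w · w√2 = 1.2 m² = 1,200,000 mm².
w² = 1,200,000/√2, so w ≈ 921.2 mm; long side = w√2 ≈ 1302.7 mm.

921 × 1303 mm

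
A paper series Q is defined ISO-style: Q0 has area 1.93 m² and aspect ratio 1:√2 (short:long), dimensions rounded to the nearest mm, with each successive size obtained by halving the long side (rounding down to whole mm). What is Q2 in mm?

Let Q0's short side be w mm. w · w√2 = 1.93 m² = 1,930,000 mm², so w ≈ 1168.2 mm and w√2 ≈ 1652.1 mm → Q0 = 1168 × 1652 mm.
Q1: ⌊1652/2⌋ × 1168 = 826 × 1168 mm
Q2: ⌊1168/2⌋ × 826 = 584 × 826 mm

584 × 826 mm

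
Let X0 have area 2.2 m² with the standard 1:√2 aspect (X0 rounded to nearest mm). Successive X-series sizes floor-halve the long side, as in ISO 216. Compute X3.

441 × 623 mm

Let X0's short side be w mm. w · w√2 = 2.2 m² = 2,200,000 mm², so w ≈ 1247.3 mm and w√2 ≈ 1763.9 mm → X0 = 1247 × 1764 mm.
X1: ⌊1764/2⌋ × 1247 = 882 × 1247 mm
X2: ⌊1247/2⌋ × 882 = 623 × 882 mm
X3: ⌊882/2⌋ × 623 = 441 × 623 mm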